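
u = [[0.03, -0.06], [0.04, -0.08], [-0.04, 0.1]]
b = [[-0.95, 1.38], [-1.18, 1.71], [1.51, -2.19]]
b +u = [[-0.92,1.32], [-1.14,1.63], [1.47,-2.09]]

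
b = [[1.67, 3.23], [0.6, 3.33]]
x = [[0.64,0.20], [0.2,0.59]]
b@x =[[1.71, 2.24], [1.05, 2.08]]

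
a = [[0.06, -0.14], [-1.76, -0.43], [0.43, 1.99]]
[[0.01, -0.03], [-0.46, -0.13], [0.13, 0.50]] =a @ [[0.26, 0.01], [0.01, 0.25]]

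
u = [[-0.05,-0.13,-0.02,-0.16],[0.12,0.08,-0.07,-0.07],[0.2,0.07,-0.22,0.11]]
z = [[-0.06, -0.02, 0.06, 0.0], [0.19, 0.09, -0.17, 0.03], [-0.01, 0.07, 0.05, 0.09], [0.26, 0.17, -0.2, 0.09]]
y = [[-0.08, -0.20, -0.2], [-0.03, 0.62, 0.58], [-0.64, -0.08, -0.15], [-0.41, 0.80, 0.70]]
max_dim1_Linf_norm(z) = 0.26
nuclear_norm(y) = 2.14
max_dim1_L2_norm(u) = 0.32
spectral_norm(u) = 0.36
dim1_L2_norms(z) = [0.09, 0.27, 0.12, 0.38]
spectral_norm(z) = 0.47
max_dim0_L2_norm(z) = 0.33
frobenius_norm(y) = 1.60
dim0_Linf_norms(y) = [0.64, 0.8, 0.7]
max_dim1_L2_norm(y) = 1.14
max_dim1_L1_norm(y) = 1.91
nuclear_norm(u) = 0.67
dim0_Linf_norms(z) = [0.26, 0.17, 0.2, 0.09]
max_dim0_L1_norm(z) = 0.52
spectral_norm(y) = 1.43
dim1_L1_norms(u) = [0.36, 0.34, 0.6]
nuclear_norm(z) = 0.61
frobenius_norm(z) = 0.49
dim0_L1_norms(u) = [0.37, 0.28, 0.31, 0.34]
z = y @ u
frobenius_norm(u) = 0.43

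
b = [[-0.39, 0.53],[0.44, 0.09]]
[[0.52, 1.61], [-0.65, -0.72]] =b @ [[-1.45, -1.97], [-0.09, 1.58]]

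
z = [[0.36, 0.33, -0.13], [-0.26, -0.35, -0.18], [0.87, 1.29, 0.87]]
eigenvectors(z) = [[0.17-0.45j,0.17+0.45j,-0.70+0.00j], [0.17+0.07j,(0.17-0.07j),(0.66+0j)], [-0.86+0.00j,-0.86-0.00j,(-0.27+0j)]]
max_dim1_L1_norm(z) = 3.03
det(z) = 0.00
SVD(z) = [[-0.20, -0.97, 0.16], [0.25, 0.1, 0.96], [-0.95, 0.23, 0.22]] @ diag([1.8781013547824215, 0.35851538471411, 0.0014212979015700276]) @ [[-0.51, -0.73, -0.45], [-0.5, -0.18, 0.85], [-0.70, 0.66, -0.27]]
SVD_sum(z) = [[0.19, 0.27, 0.17], [-0.24, -0.34, -0.21], [0.91, 1.3, 0.80]] + [[0.17,0.06,-0.3], [-0.02,-0.01,0.03], [-0.04,-0.01,0.07]] + [[-0.0, 0.0, -0.00], [-0.00, 0.0, -0.00], [-0.0, 0.00, -0.0]]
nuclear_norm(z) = 2.24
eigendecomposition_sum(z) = [[0.18+0.33j, 0.17+0.45j, -0.06+0.24j], [-0.13+0.07j, -0.18+0.06j, -0.09-0.03j], [(0.44-0.51j), 0.65-0.57j, 0.44-0.04j]] + [[0.18-0.33j, 0.17-0.45j, (-0.06-0.24j)], [-0.13-0.07j, -0.18-0.06j, -0.09+0.03j], [0.44+0.51j, 0.65+0.57j, 0.44+0.04j]] + [[(-0+0j), -0.00+0.00j, -0.00-0.00j], [0.00-0.00j, 0.00-0.00j, 0j], [-0.00+0.00j, -0.00+0.00j, (-0-0j)]]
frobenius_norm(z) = 1.91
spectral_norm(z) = 1.88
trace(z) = 0.88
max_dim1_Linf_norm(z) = 1.29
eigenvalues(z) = [(0.44+0.34j), (0.44-0.34j), 0j]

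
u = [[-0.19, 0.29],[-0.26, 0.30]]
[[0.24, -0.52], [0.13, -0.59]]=u@[[1.90, 0.88], [2.07, -1.22]]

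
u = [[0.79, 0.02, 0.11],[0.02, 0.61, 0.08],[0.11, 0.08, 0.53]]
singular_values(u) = [0.84, 0.63, 0.46]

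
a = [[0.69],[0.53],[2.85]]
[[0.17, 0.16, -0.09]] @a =[[-0.05]]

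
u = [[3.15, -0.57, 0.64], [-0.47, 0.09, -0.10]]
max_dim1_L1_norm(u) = 4.36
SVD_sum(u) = [[3.15, -0.57, 0.64], [-0.47, 0.09, -0.10]] + [[0.00, 0.0, -0.0], [0.00, 0.00, -0.0]]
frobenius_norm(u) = 3.30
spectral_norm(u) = 3.30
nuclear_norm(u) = 3.31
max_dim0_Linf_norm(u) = 3.15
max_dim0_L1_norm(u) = 3.62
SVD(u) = [[-0.99, 0.15], [0.15, 0.99]] @ diag([3.3009027744136215, 0.006393267431747833]) @ [[-0.96, 0.17, -0.2], [0.26, 0.72, -0.64]]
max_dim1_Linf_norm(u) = 3.15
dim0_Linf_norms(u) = [3.15, 0.57, 0.64]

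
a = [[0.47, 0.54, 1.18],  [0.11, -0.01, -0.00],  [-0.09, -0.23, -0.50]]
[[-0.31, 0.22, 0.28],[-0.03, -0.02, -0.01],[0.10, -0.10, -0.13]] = a@[[-0.30, -0.11, -0.09], [-0.08, 0.30, -0.13], [-0.11, 0.09, 0.33]]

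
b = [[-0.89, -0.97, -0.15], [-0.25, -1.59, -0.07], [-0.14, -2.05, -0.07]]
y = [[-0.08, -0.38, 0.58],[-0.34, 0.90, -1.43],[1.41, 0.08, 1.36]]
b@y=[[0.19,-0.55,0.67], [0.46,-1.34,2.03], [0.61,-1.8,2.76]]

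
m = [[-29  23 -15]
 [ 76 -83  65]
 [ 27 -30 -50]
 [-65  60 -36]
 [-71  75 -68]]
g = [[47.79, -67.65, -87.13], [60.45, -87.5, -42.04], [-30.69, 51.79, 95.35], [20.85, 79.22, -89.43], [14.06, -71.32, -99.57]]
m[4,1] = 75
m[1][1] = -83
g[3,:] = [20.85, 79.22, -89.43]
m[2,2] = -50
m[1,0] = 76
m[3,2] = -36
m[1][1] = -83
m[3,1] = 60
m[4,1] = 75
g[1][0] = 60.45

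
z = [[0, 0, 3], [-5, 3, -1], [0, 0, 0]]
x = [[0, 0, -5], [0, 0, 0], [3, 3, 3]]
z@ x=[[9, 9, 9], [-3, -3, 22], [0, 0, 0]]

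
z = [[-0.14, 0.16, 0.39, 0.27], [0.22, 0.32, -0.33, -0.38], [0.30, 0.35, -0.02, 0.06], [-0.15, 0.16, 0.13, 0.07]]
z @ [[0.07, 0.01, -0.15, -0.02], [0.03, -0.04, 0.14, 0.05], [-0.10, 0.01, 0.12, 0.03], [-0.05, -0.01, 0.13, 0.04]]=[[-0.06,-0.01,0.13,0.03], [0.08,-0.01,-0.08,-0.01], [0.03,-0.01,0.01,0.01], [-0.02,-0.01,0.07,0.02]]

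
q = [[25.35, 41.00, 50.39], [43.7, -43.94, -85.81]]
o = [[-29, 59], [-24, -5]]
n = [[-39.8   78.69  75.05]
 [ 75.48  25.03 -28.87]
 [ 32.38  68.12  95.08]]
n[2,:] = [32.38, 68.12, 95.08]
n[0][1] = 78.69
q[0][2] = 50.39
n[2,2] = 95.08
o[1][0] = -24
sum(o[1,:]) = -29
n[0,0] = -39.8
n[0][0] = -39.8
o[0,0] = -29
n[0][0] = -39.8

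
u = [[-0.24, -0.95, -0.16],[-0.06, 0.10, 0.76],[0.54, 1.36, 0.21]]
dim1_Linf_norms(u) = [0.95, 0.76, 1.36]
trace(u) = 0.07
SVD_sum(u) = [[-0.31, -0.92, -0.2],  [0.07, 0.21, 0.04],  [0.47, 1.37, 0.29]] + [[-0.01, -0.0, 0.03], [-0.14, -0.11, 0.71], [0.02, 0.01, -0.09]] + [[0.08, -0.03, 0.01], [0.00, -0.0, 0.00], [0.05, -0.02, 0.01]]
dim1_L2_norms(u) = [0.99, 0.77, 1.48]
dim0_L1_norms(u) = [0.84, 2.41, 1.13]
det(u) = -0.14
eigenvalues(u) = [-1.06, 0.13, 0.99]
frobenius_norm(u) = 1.94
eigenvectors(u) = [[0.45, 0.93, -0.52], [0.51, -0.37, 0.57], [-0.74, 0.06, 0.63]]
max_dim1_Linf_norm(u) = 1.36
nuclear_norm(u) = 2.63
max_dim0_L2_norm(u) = 1.66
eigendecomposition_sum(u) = [[-0.19, -0.43, 0.23], [-0.21, -0.49, 0.26], [0.31, 0.7, -0.38]] + [[0.13,  0.02,  0.09],[-0.05,  -0.01,  -0.04],[0.01,  0.0,  0.01]] + [[-0.19, -0.54, -0.49], [0.20, 0.59, 0.53], [0.23, 0.65, 0.59]]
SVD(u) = [[-0.55, -0.04, 0.83], [0.13, -0.99, 0.04], [0.82, 0.13, 0.55]] @ diag([1.7892710002028391, 0.7416403443145287, 0.10333870290533974]) @ [[0.32, 0.93, 0.2], [0.18, 0.15, -0.97], [0.93, -0.35, 0.12]]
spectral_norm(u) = 1.79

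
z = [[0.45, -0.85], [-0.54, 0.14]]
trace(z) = 0.59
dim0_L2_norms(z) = [0.7, 0.86]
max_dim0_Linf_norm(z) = 0.85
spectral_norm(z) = 1.05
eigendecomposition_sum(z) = [[0.61, -0.61], [-0.38, 0.38]] + [[-0.16, -0.24], [-0.16, -0.24]]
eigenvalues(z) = [0.99, -0.4]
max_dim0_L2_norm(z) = 0.86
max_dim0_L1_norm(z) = 0.99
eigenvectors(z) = [[0.84, 0.71], [-0.54, 0.71]]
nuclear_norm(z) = 1.42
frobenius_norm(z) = 1.11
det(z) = -0.40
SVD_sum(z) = [[0.58, -0.75],[-0.27, 0.35]] + [[-0.13, -0.1], [-0.27, -0.21]]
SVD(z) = [[-0.91, 0.42],  [0.42, 0.91]] @ diag([1.0453160883705026, 0.37883278025243733]) @ [[-0.61, 0.79], [-0.79, -0.61]]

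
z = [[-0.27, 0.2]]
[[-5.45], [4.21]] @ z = [[1.47, -1.09], [-1.14, 0.84]]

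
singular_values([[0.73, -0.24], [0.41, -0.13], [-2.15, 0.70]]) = [2.43, 0.0]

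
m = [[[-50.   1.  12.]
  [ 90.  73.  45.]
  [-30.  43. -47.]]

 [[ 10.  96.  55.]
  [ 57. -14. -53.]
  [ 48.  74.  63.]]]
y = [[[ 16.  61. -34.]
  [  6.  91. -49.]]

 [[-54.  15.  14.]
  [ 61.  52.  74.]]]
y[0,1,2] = -49.0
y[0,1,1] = 91.0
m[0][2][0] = -30.0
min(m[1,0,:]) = 10.0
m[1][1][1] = -14.0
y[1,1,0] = 61.0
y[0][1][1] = 91.0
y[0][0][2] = -34.0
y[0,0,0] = 16.0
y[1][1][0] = 61.0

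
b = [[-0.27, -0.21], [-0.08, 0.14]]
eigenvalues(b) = [-0.31, 0.18]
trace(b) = -0.13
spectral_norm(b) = 0.34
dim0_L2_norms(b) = [0.28, 0.25]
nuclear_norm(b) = 0.50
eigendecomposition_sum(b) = [[-0.28,-0.13], [-0.05,-0.02]] + [[0.01, -0.08], [-0.03, 0.16]]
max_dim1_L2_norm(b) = 0.34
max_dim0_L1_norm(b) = 0.35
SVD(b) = [[-1.0,0.08], [0.08,1.0]] @ diag([0.34302147214404566, 0.15917370903554318]) @ [[0.76,  0.64], [-0.64,  0.76]]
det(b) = -0.05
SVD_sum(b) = [[-0.26, -0.22], [0.02, 0.02]] + [[-0.01, 0.01],[-0.1, 0.12]]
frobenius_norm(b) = 0.38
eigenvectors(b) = [[-0.98, 0.42], [-0.18, -0.91]]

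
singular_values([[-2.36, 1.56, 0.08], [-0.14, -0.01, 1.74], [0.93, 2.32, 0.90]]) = [3.06, 2.48, 1.61]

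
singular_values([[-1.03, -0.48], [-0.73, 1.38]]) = [1.56, 1.13]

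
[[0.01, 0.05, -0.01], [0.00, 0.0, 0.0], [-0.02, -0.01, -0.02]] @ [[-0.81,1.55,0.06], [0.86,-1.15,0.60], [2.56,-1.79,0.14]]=[[0.01, -0.02, 0.03],  [0.0, 0.0, 0.0],  [-0.04, 0.02, -0.01]]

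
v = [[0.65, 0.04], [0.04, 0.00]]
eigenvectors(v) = [[1.0, -0.06], [0.06, 1.00]]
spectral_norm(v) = 0.65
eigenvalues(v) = [0.65, -0.0]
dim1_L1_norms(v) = [0.69, 0.04]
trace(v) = 0.65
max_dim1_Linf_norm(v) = 0.65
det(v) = -0.00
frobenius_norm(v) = 0.65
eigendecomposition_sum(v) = [[0.65, 0.04], [0.04, 0.00]] + [[-0.0, 0.00],[0.0, -0.00]]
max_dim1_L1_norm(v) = 0.69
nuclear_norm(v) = 0.65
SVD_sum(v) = [[0.65, 0.04], [0.04, 0.00]] + [[-0.0, 0.00], [0.0, -0.00]]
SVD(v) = [[-1.00, -0.06], [-0.06, 1.00]] @ diag([0.6524522866006589, 0.002452286600658814]) @ [[-1.00,-0.06], [0.06,-1.0]]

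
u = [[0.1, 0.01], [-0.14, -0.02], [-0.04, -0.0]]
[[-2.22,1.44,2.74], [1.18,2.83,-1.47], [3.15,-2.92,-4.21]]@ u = [[-0.53,-0.05], [-0.22,-0.04], [0.89,0.09]]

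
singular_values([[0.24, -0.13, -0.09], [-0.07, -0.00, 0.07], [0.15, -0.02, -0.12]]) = [0.35, 0.09, 0.0]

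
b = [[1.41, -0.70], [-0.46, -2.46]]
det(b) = -3.79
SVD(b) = [[0.26, 0.97], [0.97, -0.26]] @ diag([2.558595384432063, 1.481516000171089]) @ [[-0.03,-1.0], [1.00,-0.03]]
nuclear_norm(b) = 4.04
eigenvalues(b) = [1.49, -2.54]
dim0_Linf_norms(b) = [1.41, 2.46]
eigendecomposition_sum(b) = [[1.46, -0.26], [-0.17, 0.03]] + [[-0.05,-0.44],[-0.29,-2.49]]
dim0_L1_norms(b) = [1.87, 3.16]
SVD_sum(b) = [[-0.02, -0.65], [-0.08, -2.47]] + [[1.43, -0.05], [-0.38, 0.01]]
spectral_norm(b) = 2.56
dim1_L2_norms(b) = [1.57, 2.5]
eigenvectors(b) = [[0.99, 0.17], [-0.12, 0.98]]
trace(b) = -1.05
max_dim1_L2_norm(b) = 2.5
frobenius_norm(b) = 2.96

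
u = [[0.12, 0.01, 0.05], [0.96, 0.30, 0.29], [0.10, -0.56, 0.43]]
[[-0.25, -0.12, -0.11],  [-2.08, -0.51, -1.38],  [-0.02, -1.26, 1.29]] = u @ [[-1.48,-0.70,-1.56], [-1.11,1.42,-1.26], [-1.14,-0.91,1.72]]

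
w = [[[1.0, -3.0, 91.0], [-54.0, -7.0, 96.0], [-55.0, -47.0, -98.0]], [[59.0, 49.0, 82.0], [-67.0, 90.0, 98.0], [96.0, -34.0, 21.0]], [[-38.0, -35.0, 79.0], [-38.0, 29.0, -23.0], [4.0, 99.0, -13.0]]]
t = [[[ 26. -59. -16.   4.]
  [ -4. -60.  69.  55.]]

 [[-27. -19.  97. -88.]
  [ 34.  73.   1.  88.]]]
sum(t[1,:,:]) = 159.0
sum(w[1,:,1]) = 105.0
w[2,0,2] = 79.0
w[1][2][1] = -34.0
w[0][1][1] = -7.0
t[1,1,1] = 73.0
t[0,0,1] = -59.0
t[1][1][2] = 1.0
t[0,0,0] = 26.0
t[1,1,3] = 88.0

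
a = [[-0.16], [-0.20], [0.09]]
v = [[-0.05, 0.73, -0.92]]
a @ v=[[0.01,-0.12,0.15], [0.01,-0.15,0.18], [-0.00,0.07,-0.08]]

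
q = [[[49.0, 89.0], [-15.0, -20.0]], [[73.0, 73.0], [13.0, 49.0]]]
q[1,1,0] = 13.0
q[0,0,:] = [49.0, 89.0]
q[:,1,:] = [[-15.0, -20.0], [13.0, 49.0]]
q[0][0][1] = 89.0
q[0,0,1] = 89.0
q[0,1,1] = -20.0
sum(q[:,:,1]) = 191.0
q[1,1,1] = 49.0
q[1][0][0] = 73.0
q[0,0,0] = 49.0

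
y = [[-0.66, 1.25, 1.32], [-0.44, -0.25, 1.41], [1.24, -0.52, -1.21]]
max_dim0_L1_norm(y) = 3.94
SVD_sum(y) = [[-0.9, 0.66, 1.44], [-0.61, 0.45, 0.98], [0.87, -0.64, -1.39]] + [[0.01, 0.54, -0.24], [-0.01, -0.74, 0.33], [0.0, 0.04, -0.02]] + [[0.23, 0.05, 0.12], [0.19, 0.04, 0.10], [0.37, 0.08, 0.19]]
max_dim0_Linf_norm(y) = 1.41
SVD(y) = [[-0.65, -0.59, -0.49],[-0.44, 0.81, -0.39],[0.62, -0.04, -0.78]] @ diag([2.819446571639677, 1.0044151004521813, 0.5465083125194935]) @ [[0.49, -0.36, -0.79], [-0.02, -0.91, 0.41], [-0.87, -0.19, -0.46]]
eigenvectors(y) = [[(0.82+0j),0.15-0.38j,(0.15+0.38j)], [0.34+0.00j,(0.7+0j),0.70-0.00j], [(0.46+0j),-0.50+0.30j,(-0.5-0.3j)]]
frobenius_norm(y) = 3.04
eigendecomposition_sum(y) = [[0.30-0.00j, 0.21+0.00j, (0.38-0j)], [0.13-0.00j, (0.09+0j), 0.16-0.00j], [(0.17-0j), (0.12+0j), (0.22-0j)]] + [[-0.48-0.02j, 0.52+0.32j, (0.47-0.2j)], [-0.28-0.78j, (-0.17+1.03j), 0.63+0.61j], [0.53+0.44j, (-0.32-0.82j), (-0.71-0.18j)]] + [[(-0.48+0.02j), (0.52-0.32j), 0.47+0.20j], [(-0.28+0.78j), -0.17-1.03j, (0.63-0.61j)], [(0.53-0.44j), (-0.32+0.82j), (-0.71+0.18j)]]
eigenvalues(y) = [(0.6+0j), (-1.36+0.84j), (-1.36-0.84j)]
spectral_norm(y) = 2.82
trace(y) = -2.12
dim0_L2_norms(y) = [1.47, 1.38, 2.28]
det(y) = 1.55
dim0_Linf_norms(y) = [1.24, 1.25, 1.41]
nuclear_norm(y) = 4.37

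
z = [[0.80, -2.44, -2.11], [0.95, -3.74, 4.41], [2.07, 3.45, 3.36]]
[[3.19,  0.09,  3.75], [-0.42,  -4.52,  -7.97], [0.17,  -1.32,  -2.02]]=z @ [[1.54, -0.30, 1.23], [-0.25, 0.40, 0.38], [-0.64, -0.62, -1.75]]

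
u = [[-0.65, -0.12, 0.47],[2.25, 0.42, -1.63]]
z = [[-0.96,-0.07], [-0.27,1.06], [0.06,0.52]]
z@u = [[0.47, 0.09, -0.34], [2.56, 0.48, -1.85], [1.13, 0.21, -0.82]]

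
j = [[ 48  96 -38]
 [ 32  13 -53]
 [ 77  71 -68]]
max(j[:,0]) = 77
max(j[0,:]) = 96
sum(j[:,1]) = 180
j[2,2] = -68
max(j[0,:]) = 96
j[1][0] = 32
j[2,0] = 77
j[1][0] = 32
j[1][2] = -53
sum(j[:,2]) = -159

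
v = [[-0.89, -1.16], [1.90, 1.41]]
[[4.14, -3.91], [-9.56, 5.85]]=v @ [[-5.53, 1.34], [0.67, 2.34]]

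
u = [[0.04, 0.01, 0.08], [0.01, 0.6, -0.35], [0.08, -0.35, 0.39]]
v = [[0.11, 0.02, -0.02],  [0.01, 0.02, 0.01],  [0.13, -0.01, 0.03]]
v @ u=[[0.0, 0.02, -0.01], [0.00, 0.01, -0.00], [0.01, -0.02, 0.03]]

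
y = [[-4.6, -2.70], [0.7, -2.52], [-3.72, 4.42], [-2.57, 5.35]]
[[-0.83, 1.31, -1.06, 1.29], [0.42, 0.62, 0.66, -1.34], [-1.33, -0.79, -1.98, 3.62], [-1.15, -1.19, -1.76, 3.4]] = y @ [[0.24, -0.12, 0.33, -0.51], [-0.10, -0.28, -0.17, 0.39]]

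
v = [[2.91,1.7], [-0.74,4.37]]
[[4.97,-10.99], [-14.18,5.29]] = v@[[3.28, -4.08], [-2.69, 0.52]]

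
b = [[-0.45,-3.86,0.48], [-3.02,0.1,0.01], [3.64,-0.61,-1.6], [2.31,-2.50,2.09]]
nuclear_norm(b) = 12.24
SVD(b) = [[0.32, 0.73, -0.53], [-0.45, 0.35, -0.20], [0.56, -0.49, -0.54], [0.62, 0.32, 0.62]] @ diag([5.676594480580285, 4.471573479470873, 2.092894101654026]) @ [[0.82, -0.56, 0.10], [-0.55, -0.73, 0.4], [0.15, 0.38, 0.91]]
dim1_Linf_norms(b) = [3.86, 3.02, 3.64, 2.5]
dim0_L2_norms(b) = [5.28, 4.64, 2.68]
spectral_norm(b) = 5.68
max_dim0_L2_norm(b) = 5.28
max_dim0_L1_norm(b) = 9.42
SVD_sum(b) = [[1.51, -1.03, 0.18], [-2.09, 1.42, -0.24], [2.62, -1.78, 0.3], [2.88, -1.96, 0.33]] + [[-1.79, -2.41, 1.32], [-0.86, -1.16, 0.64], [1.19, 1.6, -0.88], [-0.77, -1.04, 0.57]] + [[-0.17, -0.43, -1.01], [-0.07, -0.16, -0.38], [-0.17, -0.43, -1.03], [0.2, 0.50, 1.19]]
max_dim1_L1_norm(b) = 6.9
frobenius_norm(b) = 7.52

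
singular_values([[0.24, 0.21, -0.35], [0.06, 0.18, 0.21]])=[0.48, 0.28]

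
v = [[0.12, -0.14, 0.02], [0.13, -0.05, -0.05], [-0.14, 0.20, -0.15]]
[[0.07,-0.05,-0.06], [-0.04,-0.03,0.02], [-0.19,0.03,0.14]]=v @ [[-0.36, -0.04, 0.23], [-0.76, 0.33, 0.60], [0.57, 0.26, -0.32]]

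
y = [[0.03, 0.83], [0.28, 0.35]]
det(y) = -0.222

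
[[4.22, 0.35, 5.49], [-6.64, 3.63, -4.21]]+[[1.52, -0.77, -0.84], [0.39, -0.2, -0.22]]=[[5.74, -0.42, 4.65],[-6.25, 3.43, -4.43]]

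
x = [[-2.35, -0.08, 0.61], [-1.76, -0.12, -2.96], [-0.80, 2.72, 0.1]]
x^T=[[-2.35, -1.76, -0.8], [-0.08, -0.12, 2.72], [0.61, -2.96, 0.1]]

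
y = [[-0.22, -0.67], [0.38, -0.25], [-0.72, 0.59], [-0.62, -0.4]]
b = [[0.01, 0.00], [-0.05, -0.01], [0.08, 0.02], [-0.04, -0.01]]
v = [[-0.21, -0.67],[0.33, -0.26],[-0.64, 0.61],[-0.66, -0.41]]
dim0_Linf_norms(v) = [0.66, 0.67]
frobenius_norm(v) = 1.43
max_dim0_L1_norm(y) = 1.94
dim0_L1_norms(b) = [0.18, 0.04]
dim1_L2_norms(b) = [0.01, 0.05, 0.08, 0.04]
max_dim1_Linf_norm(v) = 0.67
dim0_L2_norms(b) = [0.1, 0.02]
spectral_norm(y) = 1.09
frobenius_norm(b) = 0.11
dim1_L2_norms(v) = [0.7, 0.42, 0.88, 0.78]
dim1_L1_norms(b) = [0.01, 0.06, 0.1, 0.05]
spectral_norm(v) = 1.05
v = y + b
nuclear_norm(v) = 2.03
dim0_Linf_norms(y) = [0.72, 0.67]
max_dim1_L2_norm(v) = 0.88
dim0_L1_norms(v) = [1.84, 1.95]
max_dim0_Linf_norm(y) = 0.72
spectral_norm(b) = 0.11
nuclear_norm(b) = 0.11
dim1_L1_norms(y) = [0.89, 0.63, 1.31, 1.02]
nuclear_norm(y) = 2.05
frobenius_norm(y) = 1.45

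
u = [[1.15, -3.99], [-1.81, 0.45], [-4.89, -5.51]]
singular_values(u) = [7.8, 3.76]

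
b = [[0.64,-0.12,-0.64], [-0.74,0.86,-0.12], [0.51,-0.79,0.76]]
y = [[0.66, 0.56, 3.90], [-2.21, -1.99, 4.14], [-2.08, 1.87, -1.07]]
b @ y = [[2.02, -0.6, 2.68], [-2.14, -2.35, 0.8], [0.5, 3.28, -2.09]]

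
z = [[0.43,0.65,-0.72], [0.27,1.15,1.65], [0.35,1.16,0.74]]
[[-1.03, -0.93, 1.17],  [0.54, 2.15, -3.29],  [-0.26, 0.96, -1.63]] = z @ [[0.78, 0.19, 0.02], [-1.06, -0.08, -0.24], [0.94, 1.33, -1.83]]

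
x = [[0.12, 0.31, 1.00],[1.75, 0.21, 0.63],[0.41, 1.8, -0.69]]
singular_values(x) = [2.11, 1.81, 0.88]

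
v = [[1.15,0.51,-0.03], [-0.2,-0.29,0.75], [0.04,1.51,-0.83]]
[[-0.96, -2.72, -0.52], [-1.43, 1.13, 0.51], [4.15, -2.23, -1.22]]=v@[[-1.72, -1.86, -0.18], [1.90, -1.11, -0.58], [-1.63, 0.58, 0.41]]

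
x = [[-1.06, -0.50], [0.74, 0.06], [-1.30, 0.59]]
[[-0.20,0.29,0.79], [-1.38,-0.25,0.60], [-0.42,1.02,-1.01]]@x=[[-0.6, 0.58], [0.5, 1.03], [2.51, -0.32]]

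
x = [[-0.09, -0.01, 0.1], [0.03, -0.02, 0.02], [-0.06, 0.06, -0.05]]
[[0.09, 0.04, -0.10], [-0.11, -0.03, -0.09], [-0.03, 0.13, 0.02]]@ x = [[-0.00, -0.01, 0.01], [0.01, -0.00, -0.01], [0.01, -0.0, -0.00]]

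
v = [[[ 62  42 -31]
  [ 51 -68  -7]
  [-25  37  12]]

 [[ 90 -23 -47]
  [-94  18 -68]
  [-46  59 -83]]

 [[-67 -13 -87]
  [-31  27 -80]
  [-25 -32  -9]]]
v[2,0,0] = -67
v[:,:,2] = [[-31, -7, 12], [-47, -68, -83], [-87, -80, -9]]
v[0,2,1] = 37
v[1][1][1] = 18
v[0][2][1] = 37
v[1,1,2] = -68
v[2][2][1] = -32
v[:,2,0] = [-25, -46, -25]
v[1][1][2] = -68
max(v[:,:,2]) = 12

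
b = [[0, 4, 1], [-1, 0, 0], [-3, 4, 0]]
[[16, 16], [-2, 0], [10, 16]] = b @ [[2, 0], [4, 4], [0, 0]]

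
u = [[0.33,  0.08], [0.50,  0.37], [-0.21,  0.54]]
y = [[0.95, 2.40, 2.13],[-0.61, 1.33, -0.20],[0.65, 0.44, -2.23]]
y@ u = [[1.07, 2.11], [0.51, 0.34], [0.9, -0.99]]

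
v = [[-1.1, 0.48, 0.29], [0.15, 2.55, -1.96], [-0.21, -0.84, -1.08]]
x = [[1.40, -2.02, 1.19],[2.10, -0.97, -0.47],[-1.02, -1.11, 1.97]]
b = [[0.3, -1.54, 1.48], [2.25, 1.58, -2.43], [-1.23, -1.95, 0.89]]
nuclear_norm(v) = 5.80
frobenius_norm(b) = 4.92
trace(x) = 2.40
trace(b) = 2.77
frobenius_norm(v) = 3.72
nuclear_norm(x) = 6.17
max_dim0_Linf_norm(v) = 2.55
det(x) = 0.03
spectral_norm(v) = 3.22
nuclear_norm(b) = 6.98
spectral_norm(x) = 3.37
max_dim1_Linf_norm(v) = 2.55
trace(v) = 0.37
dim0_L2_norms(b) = [2.58, 2.94, 2.98]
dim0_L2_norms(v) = [1.13, 2.73, 2.26]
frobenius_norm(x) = 4.38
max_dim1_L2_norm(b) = 3.67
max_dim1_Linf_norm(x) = 2.1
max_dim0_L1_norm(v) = 3.87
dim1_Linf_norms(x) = [2.02, 2.1, 1.97]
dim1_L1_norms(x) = [4.61, 3.54, 4.1]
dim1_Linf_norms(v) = [1.1, 2.55, 1.08]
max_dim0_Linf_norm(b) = 2.43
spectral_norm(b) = 4.61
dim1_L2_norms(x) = [2.73, 2.36, 2.48]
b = x + v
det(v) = 5.23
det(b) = -6.14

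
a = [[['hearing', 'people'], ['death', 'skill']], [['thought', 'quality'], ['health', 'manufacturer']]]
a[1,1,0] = 'health'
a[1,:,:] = [['thought', 'quality'], ['health', 'manufacturer']]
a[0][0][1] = 'people'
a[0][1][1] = 'skill'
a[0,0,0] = 'hearing'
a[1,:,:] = [['thought', 'quality'], ['health', 'manufacturer']]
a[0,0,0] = 'hearing'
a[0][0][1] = 'people'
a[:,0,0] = ['hearing', 'thought']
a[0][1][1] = 'skill'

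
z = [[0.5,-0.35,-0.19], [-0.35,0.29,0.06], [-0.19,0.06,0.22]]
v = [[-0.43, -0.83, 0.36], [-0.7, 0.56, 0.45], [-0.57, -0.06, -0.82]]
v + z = [[0.07,-1.18,0.17], [-1.05,0.85,0.51], [-0.76,0.00,-0.60]]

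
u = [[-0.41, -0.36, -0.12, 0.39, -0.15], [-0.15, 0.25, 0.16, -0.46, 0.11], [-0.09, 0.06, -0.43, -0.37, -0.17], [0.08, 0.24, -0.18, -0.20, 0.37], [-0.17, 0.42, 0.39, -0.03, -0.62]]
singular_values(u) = [0.92, 0.91, 0.59, 0.36, 0.21]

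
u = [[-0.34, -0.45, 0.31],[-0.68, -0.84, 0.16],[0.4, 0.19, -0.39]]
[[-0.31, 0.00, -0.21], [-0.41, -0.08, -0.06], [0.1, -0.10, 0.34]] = u @ [[-0.45, -0.17, 0.16], [0.78, 0.27, -0.21], [-0.35, 0.21, -0.81]]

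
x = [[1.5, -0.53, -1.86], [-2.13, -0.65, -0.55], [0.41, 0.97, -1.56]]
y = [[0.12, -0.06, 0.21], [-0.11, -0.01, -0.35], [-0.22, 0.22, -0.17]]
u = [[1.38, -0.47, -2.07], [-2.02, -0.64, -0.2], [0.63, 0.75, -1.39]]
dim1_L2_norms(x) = [2.45, 2.29, 1.88]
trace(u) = -0.65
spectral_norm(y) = 0.52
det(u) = 5.11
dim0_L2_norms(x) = [2.64, 1.28, 2.49]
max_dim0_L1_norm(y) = 0.73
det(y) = 0.00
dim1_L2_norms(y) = [0.25, 0.37, 0.35]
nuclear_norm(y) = 0.75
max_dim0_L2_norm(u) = 2.53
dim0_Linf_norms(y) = [0.22, 0.22, 0.35]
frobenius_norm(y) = 0.57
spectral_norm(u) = 3.12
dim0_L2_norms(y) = [0.27, 0.23, 0.44]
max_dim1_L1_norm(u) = 3.92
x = y + u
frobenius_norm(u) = 3.72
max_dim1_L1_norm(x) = 3.89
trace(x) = -0.71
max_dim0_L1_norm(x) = 4.04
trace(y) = -0.06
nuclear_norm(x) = 6.29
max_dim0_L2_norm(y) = 0.44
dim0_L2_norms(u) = [2.53, 1.09, 2.5]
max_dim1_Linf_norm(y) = 0.35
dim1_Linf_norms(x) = [1.86, 2.13, 1.56]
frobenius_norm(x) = 3.85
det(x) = 7.55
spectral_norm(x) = 2.99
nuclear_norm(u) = 5.84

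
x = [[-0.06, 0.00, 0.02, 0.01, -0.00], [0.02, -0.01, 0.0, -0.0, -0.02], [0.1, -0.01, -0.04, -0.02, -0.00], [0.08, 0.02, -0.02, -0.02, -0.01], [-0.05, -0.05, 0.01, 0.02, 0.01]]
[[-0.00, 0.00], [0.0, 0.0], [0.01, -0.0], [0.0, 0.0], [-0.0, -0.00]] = x @ [[0.08, -0.06], [0.00, 0.03], [0.04, -0.08], [0.03, -0.13], [0.01, -0.09]]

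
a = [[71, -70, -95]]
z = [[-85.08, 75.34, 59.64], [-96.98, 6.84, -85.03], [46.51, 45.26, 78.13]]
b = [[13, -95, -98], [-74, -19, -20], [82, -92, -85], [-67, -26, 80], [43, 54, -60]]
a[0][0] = 71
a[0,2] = -95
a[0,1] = -70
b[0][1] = -95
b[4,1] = 54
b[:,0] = [13, -74, 82, -67, 43]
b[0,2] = -98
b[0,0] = 13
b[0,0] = 13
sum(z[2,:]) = 169.89999999999998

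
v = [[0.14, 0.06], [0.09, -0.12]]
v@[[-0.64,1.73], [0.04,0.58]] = [[-0.09, 0.28], [-0.06, 0.09]]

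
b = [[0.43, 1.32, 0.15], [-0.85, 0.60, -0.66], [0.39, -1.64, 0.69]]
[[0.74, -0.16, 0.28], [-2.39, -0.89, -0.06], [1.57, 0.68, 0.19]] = b @ [[2.37, 1.49, -0.95], [-0.25, -0.49, 0.34], [0.34, -1.02, 1.62]]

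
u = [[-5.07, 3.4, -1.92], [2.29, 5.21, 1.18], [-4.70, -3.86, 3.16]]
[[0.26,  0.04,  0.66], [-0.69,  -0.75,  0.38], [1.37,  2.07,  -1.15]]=u @ [[-0.15,-0.18,0.02], [-0.09,-0.12,0.11], [0.10,0.24,-0.20]]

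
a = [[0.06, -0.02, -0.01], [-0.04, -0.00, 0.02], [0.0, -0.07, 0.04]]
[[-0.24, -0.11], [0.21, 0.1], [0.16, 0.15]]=a @ [[-3.5, -2.43], [-0.40, -2.05], [3.40, 0.14]]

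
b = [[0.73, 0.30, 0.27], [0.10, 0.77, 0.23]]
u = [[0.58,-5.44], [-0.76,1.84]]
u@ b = [[-0.12, -4.01, -1.09], [-0.37, 1.19, 0.22]]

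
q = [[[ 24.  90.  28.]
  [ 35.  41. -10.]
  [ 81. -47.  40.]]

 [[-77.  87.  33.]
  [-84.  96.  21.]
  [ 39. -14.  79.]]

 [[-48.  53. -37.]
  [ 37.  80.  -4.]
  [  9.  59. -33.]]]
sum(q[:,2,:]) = 213.0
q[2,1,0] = 37.0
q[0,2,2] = 40.0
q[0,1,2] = -10.0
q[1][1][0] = -84.0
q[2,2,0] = 9.0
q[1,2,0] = 39.0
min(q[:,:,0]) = -84.0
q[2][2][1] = 59.0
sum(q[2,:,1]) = 192.0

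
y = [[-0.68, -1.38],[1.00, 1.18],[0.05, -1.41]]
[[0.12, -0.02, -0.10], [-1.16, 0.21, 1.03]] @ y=[[-0.11, -0.05], [1.05, 0.40]]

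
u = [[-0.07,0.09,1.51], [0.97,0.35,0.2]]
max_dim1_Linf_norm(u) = 1.51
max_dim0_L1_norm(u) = 1.71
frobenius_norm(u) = 1.84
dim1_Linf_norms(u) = [1.51, 0.97]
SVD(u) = [[-0.98, -0.21], [-0.21, 0.98]] @ diag([1.5328738153214856, 1.0231314022654918]) @ [[-0.09, -0.11, -0.99], [0.94, 0.32, -0.12]]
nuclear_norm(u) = 2.56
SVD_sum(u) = [[0.13, 0.16, 1.49],[0.03, 0.03, 0.32]] + [[-0.20, -0.07, 0.02],[0.94, 0.32, -0.12]]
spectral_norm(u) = 1.53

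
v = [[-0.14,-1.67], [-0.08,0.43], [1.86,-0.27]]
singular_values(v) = [1.91, 1.7]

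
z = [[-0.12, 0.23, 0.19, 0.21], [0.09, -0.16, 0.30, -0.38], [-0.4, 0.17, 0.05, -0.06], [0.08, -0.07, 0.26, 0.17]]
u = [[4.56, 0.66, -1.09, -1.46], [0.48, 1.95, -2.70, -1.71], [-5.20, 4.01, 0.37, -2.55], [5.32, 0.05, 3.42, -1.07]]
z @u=[[-0.31, 1.14, 0.30, -0.93], [-3.25, 0.93, -0.85, -0.22], [-2.32, 0.26, -0.21, 0.23], [-0.12, 0.97, 0.78, -0.84]]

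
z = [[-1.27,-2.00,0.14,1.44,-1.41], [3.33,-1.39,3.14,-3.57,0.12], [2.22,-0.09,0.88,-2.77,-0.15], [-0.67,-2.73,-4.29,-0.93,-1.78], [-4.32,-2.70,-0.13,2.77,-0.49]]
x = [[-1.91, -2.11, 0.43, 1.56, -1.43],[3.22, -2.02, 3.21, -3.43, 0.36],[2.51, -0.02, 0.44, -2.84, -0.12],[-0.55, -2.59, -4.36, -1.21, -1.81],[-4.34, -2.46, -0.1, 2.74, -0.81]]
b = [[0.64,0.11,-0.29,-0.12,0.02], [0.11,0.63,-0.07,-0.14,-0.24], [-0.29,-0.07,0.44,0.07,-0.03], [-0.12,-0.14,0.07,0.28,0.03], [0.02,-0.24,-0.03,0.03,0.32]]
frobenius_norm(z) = 11.09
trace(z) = -3.20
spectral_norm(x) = 8.73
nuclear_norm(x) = 20.08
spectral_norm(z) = 8.77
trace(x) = -5.51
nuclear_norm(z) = 19.68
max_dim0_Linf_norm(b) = 0.64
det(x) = -84.34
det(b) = 0.01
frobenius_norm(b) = 1.26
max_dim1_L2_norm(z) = 5.97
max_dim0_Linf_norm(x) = 4.36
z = b + x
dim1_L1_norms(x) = [7.44, 12.24, 5.93, 10.52, 10.45]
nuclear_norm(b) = 2.31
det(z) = -83.55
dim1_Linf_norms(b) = [0.64, 0.63, 0.44, 0.28, 0.32]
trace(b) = 2.31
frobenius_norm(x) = 11.31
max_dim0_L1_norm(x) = 12.53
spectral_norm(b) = 0.97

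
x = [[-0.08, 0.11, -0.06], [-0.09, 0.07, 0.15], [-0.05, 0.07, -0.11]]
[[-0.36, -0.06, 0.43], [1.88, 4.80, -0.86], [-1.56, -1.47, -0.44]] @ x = [[0.01,-0.01,-0.03], [-0.54,0.48,0.7], [0.28,-0.31,-0.08]]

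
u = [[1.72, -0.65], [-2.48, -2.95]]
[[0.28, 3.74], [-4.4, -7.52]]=u@[[0.55, 2.38], [1.03, 0.55]]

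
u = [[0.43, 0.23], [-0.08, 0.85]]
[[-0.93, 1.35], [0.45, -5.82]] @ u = [[-0.51, 0.93], [0.66, -4.84]]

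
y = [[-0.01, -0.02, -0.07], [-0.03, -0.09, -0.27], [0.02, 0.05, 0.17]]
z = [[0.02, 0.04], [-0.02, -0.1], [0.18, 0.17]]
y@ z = [[-0.01,-0.01], [-0.05,-0.04], [0.03,0.02]]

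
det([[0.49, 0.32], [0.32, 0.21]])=0.000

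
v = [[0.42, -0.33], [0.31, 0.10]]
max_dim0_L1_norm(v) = 0.73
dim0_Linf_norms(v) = [0.42, 0.33]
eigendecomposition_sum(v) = [[(0.21+0.06j), (-0.16+0.15j)], [(0.15-0.15j), (0.05+0.21j)]] + [[0.21-0.06j, -0.16-0.15j], [(0.15+0.15j), (0.05-0.21j)]]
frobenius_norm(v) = 0.63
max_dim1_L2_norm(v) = 0.53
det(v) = 0.14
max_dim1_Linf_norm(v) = 0.42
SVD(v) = [[-0.92, -0.4], [-0.40, 0.92]] @ diag([0.57262275798058, 0.25199836714295204]) @ [[-0.89, 0.46],[0.46, 0.89]]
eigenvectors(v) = [[0.72+0.00j, (0.72-0j)], [0.35-0.60j, (0.35+0.6j)]]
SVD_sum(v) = [[0.47, -0.24], [0.20, -0.11]] + [[-0.05, -0.09], [0.11, 0.21]]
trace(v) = 0.52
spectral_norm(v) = 0.57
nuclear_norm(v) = 0.82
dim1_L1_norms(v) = [0.75, 0.41]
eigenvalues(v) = [(0.26+0.28j), (0.26-0.28j)]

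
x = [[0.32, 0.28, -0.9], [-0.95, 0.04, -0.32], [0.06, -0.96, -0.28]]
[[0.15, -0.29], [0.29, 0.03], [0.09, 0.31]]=x @ [[-0.22,-0.11], [-0.03,-0.38], [-0.25,0.17]]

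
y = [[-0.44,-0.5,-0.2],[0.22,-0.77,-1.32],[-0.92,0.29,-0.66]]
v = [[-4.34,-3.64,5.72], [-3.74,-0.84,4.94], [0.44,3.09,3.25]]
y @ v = [[3.69, 1.4, -5.64],[1.34, -4.23, -6.84],[2.62, 1.07, -5.97]]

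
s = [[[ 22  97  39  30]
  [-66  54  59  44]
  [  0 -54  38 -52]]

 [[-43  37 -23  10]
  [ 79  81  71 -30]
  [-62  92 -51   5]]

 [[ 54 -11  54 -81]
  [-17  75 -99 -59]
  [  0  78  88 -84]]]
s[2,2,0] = 0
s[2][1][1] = 75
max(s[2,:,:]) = 88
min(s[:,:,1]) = -54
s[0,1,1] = 54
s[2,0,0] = 54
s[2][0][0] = 54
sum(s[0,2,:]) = -68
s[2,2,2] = 88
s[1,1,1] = 81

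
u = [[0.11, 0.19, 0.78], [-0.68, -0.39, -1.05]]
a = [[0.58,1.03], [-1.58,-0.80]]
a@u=[[-0.64,-0.29,-0.63], [0.37,0.01,-0.39]]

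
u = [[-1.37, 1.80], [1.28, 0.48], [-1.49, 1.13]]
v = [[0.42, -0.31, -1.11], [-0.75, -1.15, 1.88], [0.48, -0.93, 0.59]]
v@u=[[0.68,  -0.65], [-3.25,  0.22], [-2.73,  1.08]]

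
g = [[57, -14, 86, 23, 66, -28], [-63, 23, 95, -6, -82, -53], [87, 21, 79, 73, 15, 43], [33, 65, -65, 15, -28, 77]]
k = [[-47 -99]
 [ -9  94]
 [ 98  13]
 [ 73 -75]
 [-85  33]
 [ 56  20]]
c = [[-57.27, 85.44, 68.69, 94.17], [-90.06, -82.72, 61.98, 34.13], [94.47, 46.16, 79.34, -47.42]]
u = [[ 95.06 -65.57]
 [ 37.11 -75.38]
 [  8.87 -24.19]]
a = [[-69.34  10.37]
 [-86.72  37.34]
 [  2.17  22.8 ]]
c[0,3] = 94.17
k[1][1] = 94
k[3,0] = 73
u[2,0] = 8.87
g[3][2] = -65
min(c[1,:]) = -90.06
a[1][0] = -86.72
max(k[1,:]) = 94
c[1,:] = [-90.06, -82.72, 61.98, 34.13]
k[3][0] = 73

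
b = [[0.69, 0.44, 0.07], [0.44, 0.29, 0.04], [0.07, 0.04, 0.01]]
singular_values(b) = [0.98, 0.01, 0.0]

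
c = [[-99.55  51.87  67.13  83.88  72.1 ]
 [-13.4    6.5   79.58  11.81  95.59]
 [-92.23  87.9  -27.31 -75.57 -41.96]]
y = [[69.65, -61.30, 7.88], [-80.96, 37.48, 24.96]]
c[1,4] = 95.59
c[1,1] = 6.5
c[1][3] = 11.81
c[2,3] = -75.57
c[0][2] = 67.13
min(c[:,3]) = -75.57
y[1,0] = -80.96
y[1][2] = 24.96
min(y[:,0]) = -80.96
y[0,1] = -61.3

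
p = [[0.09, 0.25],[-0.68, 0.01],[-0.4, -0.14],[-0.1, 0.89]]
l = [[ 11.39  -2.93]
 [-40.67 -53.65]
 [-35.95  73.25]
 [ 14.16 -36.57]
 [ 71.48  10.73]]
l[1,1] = -53.65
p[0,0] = 0.092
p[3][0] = -0.1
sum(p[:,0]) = -1.0970000000000002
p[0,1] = 0.252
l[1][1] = -53.65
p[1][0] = -0.685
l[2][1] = 73.25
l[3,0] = 14.16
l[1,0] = -40.67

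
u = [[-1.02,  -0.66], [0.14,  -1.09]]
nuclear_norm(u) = 2.26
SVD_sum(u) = [[-0.56, -0.94], [-0.44, -0.74]] + [[-0.46, 0.28], [0.58, -0.35]]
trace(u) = -2.11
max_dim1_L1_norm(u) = 1.68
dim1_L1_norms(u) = [1.68, 1.23]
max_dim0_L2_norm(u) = 1.27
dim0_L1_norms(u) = [1.16, 1.75]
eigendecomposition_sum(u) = [[(-0.51+0.21j),  (-0.33-1.15j)], [(0.07+0.24j),  (-0.55+0.09j)]] + [[-0.51-0.21j, (-0.33+1.15j)], [(0.07-0.24j), -0.55-0.09j]]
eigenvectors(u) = [[(0.91+0j), 0.91-0.00j], [(0.05-0.42j), (0.05+0.42j)]]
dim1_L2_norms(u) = [1.21, 1.1]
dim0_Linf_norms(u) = [1.02, 1.09]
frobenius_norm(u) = 1.64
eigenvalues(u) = [(-1.06+0.3j), (-1.06-0.3j)]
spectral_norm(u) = 1.39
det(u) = 1.20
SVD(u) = [[0.78, 0.62],[0.62, -0.78]] @ diag([1.390629287876768, 0.8659389029829718]) @ [[-0.51, -0.86], [-0.86, 0.51]]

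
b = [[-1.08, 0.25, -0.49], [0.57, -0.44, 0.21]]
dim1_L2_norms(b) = [1.21, 0.75]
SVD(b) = [[-0.86, 0.51], [0.51, 0.86]] @ diag([1.4000546231451751, 0.267295814052187]) @ [[0.87,  -0.31,  0.38], [-0.23,  -0.94,  -0.26]]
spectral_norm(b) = 1.40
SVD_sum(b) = [[-1.05,0.38,-0.45], [0.62,-0.22,0.27]] + [[-0.03,-0.13,-0.04], [-0.05,-0.22,-0.06]]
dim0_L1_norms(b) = [1.65, 0.69, 0.7]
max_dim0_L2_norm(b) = 1.22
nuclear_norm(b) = 1.67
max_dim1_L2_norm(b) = 1.21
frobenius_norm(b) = 1.43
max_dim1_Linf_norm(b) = 1.08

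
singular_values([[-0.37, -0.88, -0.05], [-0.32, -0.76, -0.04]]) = [1.26, 0.0]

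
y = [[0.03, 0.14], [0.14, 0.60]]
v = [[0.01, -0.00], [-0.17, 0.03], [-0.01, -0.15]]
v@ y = [[0.00, 0.0],[-0.00, -0.01],[-0.02, -0.09]]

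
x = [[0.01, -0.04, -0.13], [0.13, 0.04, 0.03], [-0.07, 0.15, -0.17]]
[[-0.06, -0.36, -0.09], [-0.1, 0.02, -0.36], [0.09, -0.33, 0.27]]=x @ [[-0.98, -0.62, -3.02], [0.4, 0.45, 0.66], [0.24, 2.61, 0.22]]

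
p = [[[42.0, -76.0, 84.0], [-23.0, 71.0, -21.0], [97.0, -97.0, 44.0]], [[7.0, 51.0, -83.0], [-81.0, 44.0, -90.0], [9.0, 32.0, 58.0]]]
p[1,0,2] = -83.0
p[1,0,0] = 7.0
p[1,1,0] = -81.0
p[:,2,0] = [97.0, 9.0]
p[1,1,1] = 44.0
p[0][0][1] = -76.0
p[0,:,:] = [[42.0, -76.0, 84.0], [-23.0, 71.0, -21.0], [97.0, -97.0, 44.0]]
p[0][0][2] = 84.0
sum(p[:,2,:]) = 143.0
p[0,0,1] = -76.0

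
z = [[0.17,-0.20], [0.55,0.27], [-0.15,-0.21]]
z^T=[[0.17, 0.55, -0.15],  [-0.2, 0.27, -0.21]]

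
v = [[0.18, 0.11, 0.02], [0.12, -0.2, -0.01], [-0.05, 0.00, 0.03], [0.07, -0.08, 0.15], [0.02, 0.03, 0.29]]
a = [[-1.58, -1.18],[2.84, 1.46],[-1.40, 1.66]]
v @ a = [[0.00, -0.02], [-0.74, -0.45], [0.04, 0.11], [-0.55, 0.05], [-0.35, 0.50]]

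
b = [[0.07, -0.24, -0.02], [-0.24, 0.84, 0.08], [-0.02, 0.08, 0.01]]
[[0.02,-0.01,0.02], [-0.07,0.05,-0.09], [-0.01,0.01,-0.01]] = b@[[-0.11, 0.07, -0.14], [-0.06, 0.04, -0.08], [-0.62, 0.4, -0.74]]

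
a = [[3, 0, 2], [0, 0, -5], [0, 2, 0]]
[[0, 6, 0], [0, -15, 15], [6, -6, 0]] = a@[[0, 0, 2], [3, -3, 0], [0, 3, -3]]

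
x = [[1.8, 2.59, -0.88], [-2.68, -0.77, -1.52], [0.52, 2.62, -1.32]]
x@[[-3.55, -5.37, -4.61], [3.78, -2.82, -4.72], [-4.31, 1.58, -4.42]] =[[7.19, -18.36, -16.63], [13.15, 14.16, 22.71], [13.75, -12.27, -8.93]]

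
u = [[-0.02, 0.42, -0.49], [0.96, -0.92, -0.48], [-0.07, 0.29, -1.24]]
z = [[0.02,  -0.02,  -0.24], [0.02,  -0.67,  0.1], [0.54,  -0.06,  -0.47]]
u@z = [[-0.26, -0.25, 0.28], [-0.26, 0.63, -0.1], [-0.67, -0.12, 0.63]]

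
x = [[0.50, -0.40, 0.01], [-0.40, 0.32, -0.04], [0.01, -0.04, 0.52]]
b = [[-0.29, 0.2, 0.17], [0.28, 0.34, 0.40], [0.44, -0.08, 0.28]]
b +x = [[0.21, -0.2, 0.18],[-0.12, 0.66, 0.36],[0.45, -0.12, 0.8]]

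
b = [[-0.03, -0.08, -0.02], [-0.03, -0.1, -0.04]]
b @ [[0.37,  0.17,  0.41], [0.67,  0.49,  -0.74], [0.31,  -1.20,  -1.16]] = [[-0.07, -0.02, 0.07], [-0.09, -0.01, 0.11]]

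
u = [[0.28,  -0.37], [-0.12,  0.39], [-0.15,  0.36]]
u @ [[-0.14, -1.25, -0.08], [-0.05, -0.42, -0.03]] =[[-0.02, -0.19, -0.01], [-0.0, -0.01, -0.00], [0.00, 0.04, 0.0]]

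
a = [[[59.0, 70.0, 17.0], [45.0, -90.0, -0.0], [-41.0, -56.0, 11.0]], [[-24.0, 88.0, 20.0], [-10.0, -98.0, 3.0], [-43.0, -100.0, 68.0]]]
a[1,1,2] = 3.0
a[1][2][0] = -43.0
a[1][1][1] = -98.0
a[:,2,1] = [-56.0, -100.0]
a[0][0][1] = 70.0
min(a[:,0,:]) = -24.0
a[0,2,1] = -56.0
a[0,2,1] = -56.0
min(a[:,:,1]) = -100.0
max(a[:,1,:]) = 45.0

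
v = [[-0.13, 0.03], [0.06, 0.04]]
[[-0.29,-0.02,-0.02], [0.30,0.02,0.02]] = v@[[2.94, 0.21, 0.19], [3.03, 0.22, 0.2]]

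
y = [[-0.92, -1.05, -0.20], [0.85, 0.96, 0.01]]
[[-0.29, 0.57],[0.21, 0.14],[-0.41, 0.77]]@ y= [[0.75, 0.85, 0.06], [-0.07, -0.09, -0.04], [1.03, 1.17, 0.09]]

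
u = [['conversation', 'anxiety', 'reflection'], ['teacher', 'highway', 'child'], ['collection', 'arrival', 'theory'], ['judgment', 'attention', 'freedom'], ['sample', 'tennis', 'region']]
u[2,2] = 'theory'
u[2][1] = 'arrival'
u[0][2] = 'reflection'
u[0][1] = 'anxiety'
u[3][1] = 'attention'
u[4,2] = 'region'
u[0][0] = 'conversation'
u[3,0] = 'judgment'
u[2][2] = 'theory'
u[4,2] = 'region'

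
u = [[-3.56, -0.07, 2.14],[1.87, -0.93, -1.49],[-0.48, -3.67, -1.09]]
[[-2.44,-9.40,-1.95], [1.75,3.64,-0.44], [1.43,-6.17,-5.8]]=u @ [[-0.73, 1.53, 1.99], [0.40, 2.01, 0.60], [-2.34, -1.78, 2.42]]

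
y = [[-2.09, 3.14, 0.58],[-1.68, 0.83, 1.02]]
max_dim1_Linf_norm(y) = 3.14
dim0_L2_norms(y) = [2.68, 3.25, 1.17]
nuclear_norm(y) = 5.32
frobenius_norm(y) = 4.37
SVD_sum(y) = [[-2.34,2.84,0.87], [-1.18,1.43,0.44]] + [[0.25, 0.30, -0.29], [-0.5, -0.60, 0.58]]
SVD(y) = [[-0.89, -0.45], [-0.45, 0.89]] @ diag([4.2342466809364705, 1.0894746646794935]) @ [[0.62, -0.75, -0.23], [-0.52, -0.61, 0.6]]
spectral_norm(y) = 4.23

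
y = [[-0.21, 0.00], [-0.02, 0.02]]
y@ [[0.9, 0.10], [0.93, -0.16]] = [[-0.19, -0.02],[0.0, -0.01]]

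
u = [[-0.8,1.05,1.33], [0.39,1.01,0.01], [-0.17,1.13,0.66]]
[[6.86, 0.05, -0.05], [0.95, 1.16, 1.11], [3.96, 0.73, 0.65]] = u @[[-0.5,  0.03,  0.15], [1.09,  1.15,  1.05], [4.0,  -0.85,  -0.78]]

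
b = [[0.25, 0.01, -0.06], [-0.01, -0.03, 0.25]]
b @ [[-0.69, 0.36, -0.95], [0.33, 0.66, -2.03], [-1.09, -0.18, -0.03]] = [[-0.10, 0.11, -0.26],[-0.28, -0.07, 0.06]]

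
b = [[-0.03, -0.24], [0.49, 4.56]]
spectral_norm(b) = 4.59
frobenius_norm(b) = 4.59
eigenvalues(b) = [-0.0, 4.53]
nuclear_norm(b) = 4.60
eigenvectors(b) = [[-0.99, 0.05], [0.11, -1.00]]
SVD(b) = [[-0.05, 1.0], [1.0, 0.05]] @ diag([4.5926226192051285, 0.00418061782819039]) @ [[0.11, 0.99],[-0.99, 0.11]]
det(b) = -0.02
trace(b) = 4.53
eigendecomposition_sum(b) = [[-0.0, -0.0], [0.0, 0.0]] + [[-0.03, -0.24], [0.49, 4.56]]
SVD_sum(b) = [[-0.03, -0.24], [0.49, 4.56]] + [[-0.00, 0.0], [-0.00, 0.00]]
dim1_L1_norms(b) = [0.27, 5.05]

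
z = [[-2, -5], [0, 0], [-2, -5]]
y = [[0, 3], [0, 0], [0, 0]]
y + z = [[-2, -2], [0, 0], [-2, -5]]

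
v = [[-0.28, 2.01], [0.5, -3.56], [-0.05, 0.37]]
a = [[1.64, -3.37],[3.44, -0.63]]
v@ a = [[6.46, -0.32], [-11.43, 0.56], [1.19, -0.06]]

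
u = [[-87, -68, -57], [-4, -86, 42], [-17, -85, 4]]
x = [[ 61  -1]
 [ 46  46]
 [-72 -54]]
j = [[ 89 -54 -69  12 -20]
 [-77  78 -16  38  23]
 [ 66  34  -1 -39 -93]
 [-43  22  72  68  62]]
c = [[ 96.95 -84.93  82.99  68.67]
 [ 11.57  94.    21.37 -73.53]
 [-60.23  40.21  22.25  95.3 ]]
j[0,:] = [89, -54, -69, 12, -20]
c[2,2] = 22.25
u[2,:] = [-17, -85, 4]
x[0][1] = -1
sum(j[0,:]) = -42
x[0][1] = -1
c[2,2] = 22.25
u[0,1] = -68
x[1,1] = 46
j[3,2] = 72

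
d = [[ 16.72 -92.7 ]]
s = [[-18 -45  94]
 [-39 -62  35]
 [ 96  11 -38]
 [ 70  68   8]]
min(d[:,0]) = 16.72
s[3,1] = 68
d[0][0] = 16.72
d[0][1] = -92.7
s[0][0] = -18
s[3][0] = 70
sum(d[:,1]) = -92.7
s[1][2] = 35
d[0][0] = 16.72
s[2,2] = -38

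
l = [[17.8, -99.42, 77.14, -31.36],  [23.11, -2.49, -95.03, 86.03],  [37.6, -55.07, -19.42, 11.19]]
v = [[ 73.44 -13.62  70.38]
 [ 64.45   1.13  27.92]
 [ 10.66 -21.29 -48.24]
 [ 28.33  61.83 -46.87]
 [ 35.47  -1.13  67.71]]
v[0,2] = 70.38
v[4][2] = 67.71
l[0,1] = -99.42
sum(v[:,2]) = 70.89999999999999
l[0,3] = -31.36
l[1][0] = 23.11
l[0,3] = -31.36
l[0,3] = -31.36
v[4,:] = [35.47, -1.13, 67.71]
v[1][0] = 64.45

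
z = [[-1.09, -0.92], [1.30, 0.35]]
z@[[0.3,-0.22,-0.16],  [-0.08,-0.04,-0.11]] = [[-0.25,0.28,0.28], [0.36,-0.30,-0.25]]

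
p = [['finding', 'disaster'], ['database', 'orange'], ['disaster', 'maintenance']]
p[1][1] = 'orange'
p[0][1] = 'disaster'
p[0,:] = ['finding', 'disaster']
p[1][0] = 'database'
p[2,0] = 'disaster'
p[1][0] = 'database'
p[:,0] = ['finding', 'database', 'disaster']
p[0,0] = 'finding'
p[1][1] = 'orange'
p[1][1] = 'orange'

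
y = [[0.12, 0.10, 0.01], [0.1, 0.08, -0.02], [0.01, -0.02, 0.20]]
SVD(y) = [[-0.49, -0.60, 0.63], [-0.50, -0.4, -0.77], [0.72, -0.69, -0.11]] @ diag([0.20707607260558517, 0.1972331879469993, 0.004309260552584511]) @ [[-0.49, -0.5, 0.72], [-0.60, -0.40, -0.69], [-0.63, 0.77, 0.11]]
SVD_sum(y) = [[0.05,  0.05,  -0.07], [0.05,  0.05,  -0.07], [-0.07,  -0.07,  0.11]] + [[0.07, 0.05, 0.08], [0.05, 0.03, 0.05], [0.08, 0.05, 0.09]] + [[-0.0, 0.00, 0.00], [0.0, -0.00, -0.0], [0.00, -0.00, -0.0]]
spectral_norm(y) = 0.21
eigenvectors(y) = [[0.63,-0.6,-0.49], [-0.77,-0.40,-0.50], [-0.11,-0.69,0.72]]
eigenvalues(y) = [-0.0, 0.2, 0.21]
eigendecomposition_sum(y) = [[-0.0, 0.00, 0.00], [0.00, -0.0, -0.00], [0.0, -0.0, -0.0]] + [[0.07, 0.05, 0.08], [0.05, 0.03, 0.05], [0.08, 0.05, 0.09]] + [[0.05, 0.05, -0.07], [0.05, 0.05, -0.07], [-0.07, -0.07, 0.11]]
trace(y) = 0.40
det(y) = -0.00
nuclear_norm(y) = 0.41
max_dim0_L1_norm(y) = 0.23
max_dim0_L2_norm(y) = 0.2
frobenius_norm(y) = 0.29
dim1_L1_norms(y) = [0.23, 0.2, 0.23]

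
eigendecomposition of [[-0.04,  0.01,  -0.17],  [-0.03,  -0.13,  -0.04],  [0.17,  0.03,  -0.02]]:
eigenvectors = [[(0.02-0.7j), (0.02+0.7j), -0.16+0.00j], [(0.16-0.07j), 0.16+0.07j, (0.99+0j)], [(-0.7+0j), -0.70-0.00j, -0.02+0.00j]]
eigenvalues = [(-0.03+0.17j), (-0.03-0.17j), (-0.12+0j)]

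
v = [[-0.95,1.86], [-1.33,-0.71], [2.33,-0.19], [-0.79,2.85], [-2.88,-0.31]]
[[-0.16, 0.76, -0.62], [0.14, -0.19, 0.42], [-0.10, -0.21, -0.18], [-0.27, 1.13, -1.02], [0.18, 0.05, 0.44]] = v @ [[-0.05, -0.06, -0.11], [-0.11, 0.38, -0.39]]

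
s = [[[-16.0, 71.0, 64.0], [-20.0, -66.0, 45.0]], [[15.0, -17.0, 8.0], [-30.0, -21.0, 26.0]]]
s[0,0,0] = -16.0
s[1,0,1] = -17.0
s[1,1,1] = -21.0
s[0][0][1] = 71.0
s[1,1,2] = 26.0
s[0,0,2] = 64.0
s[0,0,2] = 64.0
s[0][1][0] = -20.0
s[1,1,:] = [-30.0, -21.0, 26.0]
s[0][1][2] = 45.0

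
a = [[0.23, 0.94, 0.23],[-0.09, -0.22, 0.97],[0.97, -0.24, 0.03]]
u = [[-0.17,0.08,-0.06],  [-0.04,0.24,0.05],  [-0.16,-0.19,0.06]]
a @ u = [[-0.11,0.20,0.05], [-0.13,-0.24,0.05], [-0.16,0.01,-0.07]]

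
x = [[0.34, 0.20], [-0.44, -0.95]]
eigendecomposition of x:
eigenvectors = [[0.94, -0.16],[-0.34, 0.99]]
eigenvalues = [0.27, -0.88]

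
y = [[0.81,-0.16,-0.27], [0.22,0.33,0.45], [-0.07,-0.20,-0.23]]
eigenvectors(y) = [[(0.94+0j), -0.01+0.07j, -0.01-0.07j], [0.32+0.00j, (0.84+0j), (0.84-0j)], [-0.13+0.00j, -0.50+0.19j, (-0.5-0.19j)]]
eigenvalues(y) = [(0.79+0j), (0.06+0.12j), (0.06-0.12j)]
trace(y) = 0.91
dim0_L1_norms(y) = [1.1, 0.69, 0.95]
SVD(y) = [[-1.0, -0.05, -0.05], [0.02, -0.89, 0.46], [-0.06, 0.46, 0.89]] @ diag([0.8699702959295509, 0.6743749683912532, 0.023876478122741344]) @ [[-0.92,0.21,0.34], [-0.39,-0.56,-0.73], [0.04,-0.8,0.59]]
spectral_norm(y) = 0.87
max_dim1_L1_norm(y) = 1.24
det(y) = 0.01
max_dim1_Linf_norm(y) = 0.81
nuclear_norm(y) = 1.57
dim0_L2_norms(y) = [0.84, 0.42, 0.57]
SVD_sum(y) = [[0.8, -0.18, -0.29], [-0.02, 0.0, 0.01], [0.05, -0.01, -0.02]] + [[0.01, 0.02, 0.02], [0.23, 0.34, 0.44], [-0.12, -0.17, -0.22]] + [[-0.00, 0.00, -0.00],[0.0, -0.01, 0.01],[0.00, -0.02, 0.01]]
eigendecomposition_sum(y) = [[0.81+0.00j, (-0.16-0j), (-0.28-0j)],[(0.28+0j), -0.05-0.00j, -0.10-0.00j],[(-0.11-0j), (0.02+0j), (0.04+0j)]] + [[0.00-0.00j, (-0+0.02j), 0.01+0.02j], [(-0.03-0.01j), (0.19-0.02j), (0.27-0.13j)], [0.02+0.00j, (-0.11+0.05j), (-0.13+0.14j)]] + [[0.00+0.00j, (-0-0.02j), 0.01-0.02j], [-0.03+0.01j, (0.19+0.02j), 0.27+0.13j], [(0.02-0j), (-0.11-0.05j), -0.13-0.14j]]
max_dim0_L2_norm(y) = 0.84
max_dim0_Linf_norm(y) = 0.81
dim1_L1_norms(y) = [1.24, 1.0, 0.5]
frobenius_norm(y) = 1.10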